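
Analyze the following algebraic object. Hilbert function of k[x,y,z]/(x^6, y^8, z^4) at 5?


Need i<6, j<8, k<4 with i+j+k=5.
For each i, j ranges over max(0,5-i-3)..min(7,5-i):
  i=0: j in [2,5] -> 4
  i=1: j in [1,4] -> 4
  i=2: j in [0,3] -> 4
  i=3: j in [0,2] -> 3
  i=4: j in [0,1] -> 2
  i=5: j in [0,0] -> 1
H(5) = 4+4+4+3+2+1 = 18


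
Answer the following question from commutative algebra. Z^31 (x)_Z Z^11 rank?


rank(M(x)N) = rank(M)*rank(N)
31*11 = 341


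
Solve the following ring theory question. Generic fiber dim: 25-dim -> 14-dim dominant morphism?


dim(fiber)=dim(X)-dim(Y)=25-14=11


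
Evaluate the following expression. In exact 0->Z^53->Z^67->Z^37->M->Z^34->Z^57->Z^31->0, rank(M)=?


Alt sum=0:
(-1)^0*53 + (-1)^1*67 + (-1)^2*37 + (-1)^3*? + (-1)^4*34 + (-1)^5*57 + (-1)^6*31=0
rank(M)=31


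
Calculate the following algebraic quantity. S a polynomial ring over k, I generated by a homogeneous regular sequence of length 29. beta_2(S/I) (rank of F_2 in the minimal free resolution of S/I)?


Regular sequence => Koszul complex is the minimal free resolution.
Syz_1 minimally generated by Koszul relations f_i*e_j - f_j*e_i (i<j): mu(Syz_1) = beta_2 = C(m,2) = m(m-1)/2
m=29
29*28/2 = 406


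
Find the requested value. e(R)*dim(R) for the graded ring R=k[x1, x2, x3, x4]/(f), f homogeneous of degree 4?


e(R)=deg(f)=4, dim(R)=4-1=3
e*dim=4*3=12


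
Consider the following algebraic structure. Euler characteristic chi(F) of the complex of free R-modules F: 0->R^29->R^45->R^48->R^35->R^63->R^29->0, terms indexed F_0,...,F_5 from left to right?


chi = sum (-1)^i * rank:
(-1)^0*29=29
(-1)^1*45=-45
(-1)^2*48=48
(-1)^3*35=-35
(-1)^4*63=63
(-1)^5*29=-29
chi=31


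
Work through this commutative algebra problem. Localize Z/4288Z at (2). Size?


2-primary part: 4288=2^6*67
Size=2^6=64


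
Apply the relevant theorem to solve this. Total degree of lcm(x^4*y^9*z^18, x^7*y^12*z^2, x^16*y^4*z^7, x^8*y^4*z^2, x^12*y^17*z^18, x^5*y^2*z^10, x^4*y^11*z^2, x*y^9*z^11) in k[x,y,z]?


lcm = componentwise max:
x: max(4,7,16,8,12,5,4,1)=16
y: max(9,12,4,4,17,2,11,9)=17
z: max(18,2,7,2,18,10,2,11)=18
Total=16+17+18=51


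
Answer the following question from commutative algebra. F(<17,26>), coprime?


gcd(17,26)=1 => F=ab-a-b=17*26-17-26=442-43=399


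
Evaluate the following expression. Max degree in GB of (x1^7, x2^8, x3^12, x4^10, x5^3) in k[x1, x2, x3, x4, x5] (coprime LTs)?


Pure powers, coprime LTs => already GB.
Degrees: 7, 8, 12, 10, 3
Max=12


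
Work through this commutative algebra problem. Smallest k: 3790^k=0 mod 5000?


3790^k mod 5000:
k=1: 3790
k=2: 4100
k=3: 4000
k=4: 0
First zero at k = 4


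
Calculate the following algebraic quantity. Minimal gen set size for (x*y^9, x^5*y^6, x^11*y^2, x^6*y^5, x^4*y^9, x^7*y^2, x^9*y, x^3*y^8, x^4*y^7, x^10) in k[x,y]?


Remove redundant (divisible by others).
x^11*y^2 redundant.
x^4*y^9 redundant.
Min: x^10, x^9*y, x^7*y^2, x^6*y^5, x^5*y^6, x^4*y^7, x^3*y^8, x*y^9
Count=8


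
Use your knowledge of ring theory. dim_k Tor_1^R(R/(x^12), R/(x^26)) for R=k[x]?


Tor_1(R/I,R/J)=(I cap J)/IJ=(x^26)/(x^38)
dim=38-26=min(12,26)=12


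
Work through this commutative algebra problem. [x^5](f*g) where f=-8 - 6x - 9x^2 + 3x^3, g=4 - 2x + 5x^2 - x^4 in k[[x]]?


[x^5] = sum a_i*b_j, i+j=5
  -6*-1=6
  3*5=15
Sum=21


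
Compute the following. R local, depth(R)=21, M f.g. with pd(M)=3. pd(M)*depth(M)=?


pd+depth=21
depth=21-3=18
pd*depth=3*18=54


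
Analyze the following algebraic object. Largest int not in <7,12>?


gcd(7,12)=1 => F=ab-a-b=7*12-7-12=84-19=65


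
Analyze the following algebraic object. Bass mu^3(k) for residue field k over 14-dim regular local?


C(n,i)=C(14,3)=364


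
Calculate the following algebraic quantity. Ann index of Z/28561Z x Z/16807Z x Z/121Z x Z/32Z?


Exponent = lcm of the cyclic orders; pairwise coprime => product.
13^4*7^5*11^2*2^5=28561*16807*121*32=1858655742944


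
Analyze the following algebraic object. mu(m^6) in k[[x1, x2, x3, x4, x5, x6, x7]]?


C(n+d-1,d)=C(12,6)=924


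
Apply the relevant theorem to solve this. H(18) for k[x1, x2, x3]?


C(d+n-1,n-1)=C(20,2)=190


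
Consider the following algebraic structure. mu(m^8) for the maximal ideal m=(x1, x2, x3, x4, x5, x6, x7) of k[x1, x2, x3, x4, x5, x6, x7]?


Graded Nakayama: mu(m^d) = dim_k (m^d/m^(d+1)) = #degree-8 monomials in 7 vars
C(n+d-1,d)=C(14,8)=3003


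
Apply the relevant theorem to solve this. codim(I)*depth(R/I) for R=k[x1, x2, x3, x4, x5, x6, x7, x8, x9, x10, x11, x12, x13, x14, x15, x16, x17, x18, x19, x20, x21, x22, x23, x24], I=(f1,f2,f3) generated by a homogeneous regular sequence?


codim=3, depth=dim(R/I)=24-3=21
Product=3*21=63


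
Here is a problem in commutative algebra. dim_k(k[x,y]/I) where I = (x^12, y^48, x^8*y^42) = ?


k[x,y]/I, I = (x^12, y^48, x^8*y^42)
Rect: 12x48=576. Corner: (12-8)x(48-42)=24.
dim = 576-24 = 552


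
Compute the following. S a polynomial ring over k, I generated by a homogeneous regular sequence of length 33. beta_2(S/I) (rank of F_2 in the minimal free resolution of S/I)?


Regular sequence => Koszul complex is the minimal free resolution.
Syz_1 minimally generated by Koszul relations f_i*e_j - f_j*e_i (i<j): mu(Syz_1) = beta_2 = C(m,2) = m(m-1)/2
m=33
33*32/2 = 528


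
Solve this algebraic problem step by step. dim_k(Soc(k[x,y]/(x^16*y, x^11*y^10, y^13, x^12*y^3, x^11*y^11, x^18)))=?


Socle = ann(m) = span of standard monomials u with x*u, y*u in I (staircase corners).
Redundant generators: x^11*y^11
Minimal generators: x^18, x^16*y, x^12*y^3, x^11*y^10, y^13
Corners: x^10y^12, x^11y^9, x^15y^2, x^17
Socle dim=4


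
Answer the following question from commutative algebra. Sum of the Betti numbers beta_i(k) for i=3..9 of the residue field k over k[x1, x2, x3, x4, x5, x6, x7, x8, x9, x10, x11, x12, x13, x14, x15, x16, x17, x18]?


Koszul resolution: beta_i(k)=C(n,i), n=18
C(18,3)=816, C(18,4)=3060, C(18,5)=8568, C(18,6)=18564, C(18,7)=31824, C(18,8)=43758, C(18,9)=48620
Sum=155210


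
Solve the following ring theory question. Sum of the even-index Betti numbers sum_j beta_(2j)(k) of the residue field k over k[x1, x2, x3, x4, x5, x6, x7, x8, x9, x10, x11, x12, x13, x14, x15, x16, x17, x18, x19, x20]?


Koszul resolution: beta_i(k)=C(n,i), n=20
sum_even C(20,i) = 2^(n-1) = 2^19 = 524288


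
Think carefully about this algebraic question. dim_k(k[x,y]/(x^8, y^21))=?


Basis: x^i*y^j, i<8, j<21
8*21=168


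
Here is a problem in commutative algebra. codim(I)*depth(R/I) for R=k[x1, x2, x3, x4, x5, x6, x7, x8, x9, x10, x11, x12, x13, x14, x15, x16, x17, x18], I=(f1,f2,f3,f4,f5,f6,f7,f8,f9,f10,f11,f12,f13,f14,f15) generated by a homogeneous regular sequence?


codim=15, depth=dim(R/I)=18-15=3
Product=15*3=45


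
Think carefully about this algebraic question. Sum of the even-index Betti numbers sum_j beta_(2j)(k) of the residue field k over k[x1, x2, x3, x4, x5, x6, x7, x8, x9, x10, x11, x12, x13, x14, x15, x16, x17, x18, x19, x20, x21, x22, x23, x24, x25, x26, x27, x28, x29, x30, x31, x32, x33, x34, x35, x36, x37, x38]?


Koszul resolution: beta_i(k)=C(n,i), n=38
sum_even C(38,i) = 2^(n-1) = 2^37 = 137438953472


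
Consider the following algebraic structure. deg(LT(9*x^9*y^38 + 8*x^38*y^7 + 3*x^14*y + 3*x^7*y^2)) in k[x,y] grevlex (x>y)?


LT: 9*x^9*y^38
deg_x=9, deg_y=38
Total=9+38=47


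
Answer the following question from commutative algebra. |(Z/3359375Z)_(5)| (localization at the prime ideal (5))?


5-primary part: 3359375=5^7*43
Size=5^7=78125


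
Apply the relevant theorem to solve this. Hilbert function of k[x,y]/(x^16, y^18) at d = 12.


k[x,y], I = (x^16, y^18), d = 12
Need i < 16 and d-i < 18.
Range: 0 <= i <= 12.
H(12) = 13


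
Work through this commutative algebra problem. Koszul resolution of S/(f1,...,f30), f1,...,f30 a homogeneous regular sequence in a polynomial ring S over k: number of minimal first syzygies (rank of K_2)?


Regular sequence => Koszul complex is the minimal free resolution.
Syz_1 minimally generated by Koszul relations f_i*e_j - f_j*e_i (i<j): mu(Syz_1) = beta_2 = C(m,2) = m(m-1)/2
m=30
30*29/2 = 435


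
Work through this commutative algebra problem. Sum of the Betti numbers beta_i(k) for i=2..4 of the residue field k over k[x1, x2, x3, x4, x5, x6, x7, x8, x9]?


Koszul resolution: beta_i(k)=C(n,i), n=9
C(9,2)=36, C(9,3)=84, C(9,4)=126
Sum=246


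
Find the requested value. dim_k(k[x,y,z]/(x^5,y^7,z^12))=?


Basis: x^iy^jz^k, i<5,j<7,k<12
5*7*12=420


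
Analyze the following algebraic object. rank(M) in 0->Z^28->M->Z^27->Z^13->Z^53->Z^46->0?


Alt sum=0:
(-1)^0*28 + (-1)^1*? + (-1)^2*27 + (-1)^3*13 + (-1)^4*53 + (-1)^5*46=0
rank(M)=49


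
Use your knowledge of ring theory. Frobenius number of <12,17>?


gcd(12,17)=1 => F=ab-a-b=12*17-12-17=204-29=175


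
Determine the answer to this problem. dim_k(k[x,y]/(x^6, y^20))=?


Basis: x^i*y^j, i<6, j<20
6*20=120


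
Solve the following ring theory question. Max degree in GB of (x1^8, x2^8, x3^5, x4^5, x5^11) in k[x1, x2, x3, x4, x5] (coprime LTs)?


Pure powers, coprime LTs => already GB.
Degrees: 8, 8, 5, 5, 11
Max=11


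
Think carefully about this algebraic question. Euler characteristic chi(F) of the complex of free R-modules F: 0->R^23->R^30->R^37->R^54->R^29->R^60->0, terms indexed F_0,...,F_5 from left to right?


chi = sum (-1)^i * rank:
(-1)^0*23=23
(-1)^1*30=-30
(-1)^2*37=37
(-1)^3*54=-54
(-1)^4*29=29
(-1)^5*60=-60
chi=-55


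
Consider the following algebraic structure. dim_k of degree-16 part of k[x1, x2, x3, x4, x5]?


C(d+n-1,n-1)=C(20,4)=4845


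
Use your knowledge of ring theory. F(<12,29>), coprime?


gcd(12,29)=1 => F=ab-a-b=12*29-12-29=348-41=307


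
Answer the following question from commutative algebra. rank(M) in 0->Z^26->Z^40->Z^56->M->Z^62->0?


Alt sum=0:
(-1)^0*26 + (-1)^1*40 + (-1)^2*56 + (-1)^3*? + (-1)^4*62=0
rank(M)=104


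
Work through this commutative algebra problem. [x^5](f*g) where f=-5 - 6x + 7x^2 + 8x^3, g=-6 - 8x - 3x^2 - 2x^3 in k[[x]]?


[x^5] = sum a_i*b_j, i+j=5
  7*-2=-14
  8*-3=-24
Sum=-38


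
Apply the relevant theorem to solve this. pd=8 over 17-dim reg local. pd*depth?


pd+depth=17
depth=17-8=9
pd*depth=8*9=72


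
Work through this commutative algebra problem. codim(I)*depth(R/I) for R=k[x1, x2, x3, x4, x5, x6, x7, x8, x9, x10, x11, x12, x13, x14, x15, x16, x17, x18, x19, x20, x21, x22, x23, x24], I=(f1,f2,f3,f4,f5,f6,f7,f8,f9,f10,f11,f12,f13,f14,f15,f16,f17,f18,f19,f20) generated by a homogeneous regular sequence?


codim=20, depth=dim(R/I)=24-20=4
Product=20*4=80


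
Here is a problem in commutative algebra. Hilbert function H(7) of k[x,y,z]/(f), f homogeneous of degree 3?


C(9,2)-C(6,2)=36-15=21


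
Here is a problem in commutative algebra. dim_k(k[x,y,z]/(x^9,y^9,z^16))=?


Basis: x^iy^jz^k, i<9,j<9,k<16
9*9*16=1296


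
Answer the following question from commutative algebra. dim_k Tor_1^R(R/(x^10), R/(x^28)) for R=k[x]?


Tor_1(R/I,R/J)=(I cap J)/IJ=(x^28)/(x^38)
dim=38-28=min(10,28)=10


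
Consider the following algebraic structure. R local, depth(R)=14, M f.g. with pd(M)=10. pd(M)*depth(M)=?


pd+depth=14
depth=14-10=4
pd*depth=10*4=40


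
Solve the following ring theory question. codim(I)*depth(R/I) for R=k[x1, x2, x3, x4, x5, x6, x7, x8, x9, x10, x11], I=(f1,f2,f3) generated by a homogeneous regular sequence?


codim=3, depth=dim(R/I)=11-3=8
Product=3*8=24


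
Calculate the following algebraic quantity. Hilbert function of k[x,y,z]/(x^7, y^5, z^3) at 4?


Need i<7, j<5, k<3 with i+j+k=4.
For each i, j ranges over max(0,4-i-2)..min(4,4-i):
  i=0: j in [2,4] -> 3
  i=1: j in [1,3] -> 3
  i=2: j in [0,2] -> 3
  i=3: j in [0,1] -> 2
  i=4: j in [0,0] -> 1
H(4) = 3+3+3+2+1 = 12


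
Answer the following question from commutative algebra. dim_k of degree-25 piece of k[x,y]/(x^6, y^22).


k[x,y], I = (x^6, y^22), d = 25
Need i < 6 and d-i < 22.
Range: 4 <= i <= 5.
H(25) = 2


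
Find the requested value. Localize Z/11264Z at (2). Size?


2-primary part: 11264=2^10*11
Size=2^10=1024


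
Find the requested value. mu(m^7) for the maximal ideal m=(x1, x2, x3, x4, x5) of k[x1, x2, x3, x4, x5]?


Graded Nakayama: mu(m^d) = dim_k (m^d/m^(d+1)) = #degree-7 monomials in 5 vars
C(n+d-1,d)=C(11,7)=330


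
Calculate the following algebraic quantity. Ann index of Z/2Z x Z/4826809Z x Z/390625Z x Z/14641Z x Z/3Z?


Exponent = lcm of the cyclic orders; pairwise coprime => product.
2^1*13^6*5^8*11^4*3^1=2*4826809*390625*14641*3=165631196646093750


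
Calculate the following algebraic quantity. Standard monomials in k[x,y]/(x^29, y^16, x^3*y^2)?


k[x,y]/I, I = (x^29, y^16, x^3*y^2)
Rect: 29x16=464. Corner: (29-3)x(16-2)=364.
dim = 464-364 = 100


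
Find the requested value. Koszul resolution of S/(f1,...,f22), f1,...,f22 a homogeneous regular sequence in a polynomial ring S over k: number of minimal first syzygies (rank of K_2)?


Regular sequence => Koszul complex is the minimal free resolution.
Syz_1 minimally generated by Koszul relations f_i*e_j - f_j*e_i (i<j): mu(Syz_1) = beta_2 = C(m,2) = m(m-1)/2
m=22
22*21/2 = 231


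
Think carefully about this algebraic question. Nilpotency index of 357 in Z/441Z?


357^k mod 441:
k=1: 357
k=2: 0
First zero at k = 2


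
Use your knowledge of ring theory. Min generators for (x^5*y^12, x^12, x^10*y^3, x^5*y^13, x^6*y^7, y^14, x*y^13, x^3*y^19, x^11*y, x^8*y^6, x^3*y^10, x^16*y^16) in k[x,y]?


Remove redundant (divisible by others).
x^5*y^12 redundant.
x^16*y^16 redundant.
x^5*y^13 redundant.
x^3*y^19 redundant.
Min: x^12, x^11*y, x^10*y^3, x^8*y^6, x^6*y^7, x^3*y^10, x*y^13, y^14
Count=8


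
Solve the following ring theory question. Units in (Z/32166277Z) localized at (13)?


Local ring = Z/2197Z.
phi(2197) = 13^2*(13-1) = 2028


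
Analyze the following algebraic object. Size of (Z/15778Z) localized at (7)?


7-primary part: 15778=7^3*46
Size=7^3=343


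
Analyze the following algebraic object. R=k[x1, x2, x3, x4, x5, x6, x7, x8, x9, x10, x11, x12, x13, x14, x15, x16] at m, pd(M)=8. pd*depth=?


pd+depth=16
depth=16-8=8
pd*depth=8*8=64


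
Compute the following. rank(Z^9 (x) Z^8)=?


rank(M(x)N) = rank(M)*rank(N)
9*8 = 72


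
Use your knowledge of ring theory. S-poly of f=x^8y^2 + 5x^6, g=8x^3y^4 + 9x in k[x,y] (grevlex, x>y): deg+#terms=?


LT(f)=x^8y^2, LT(g)=8x^3y^4
lcm(LM)=x^8y^4
S(f,g) (scaled by 8 to clear denominators) = 8y^2*f - x^5*g = 40x^6y^2 - 9x^6
2 terms, deg 8.
8+2=10


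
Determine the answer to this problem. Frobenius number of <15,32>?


gcd(15,32)=1 => F=ab-a-b=15*32-15-32=480-47=433


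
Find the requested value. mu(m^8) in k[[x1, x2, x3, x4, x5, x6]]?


C(n+d-1,d)=C(13,8)=1287


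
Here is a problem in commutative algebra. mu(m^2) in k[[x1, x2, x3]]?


C(n+d-1,d)=C(4,2)=6


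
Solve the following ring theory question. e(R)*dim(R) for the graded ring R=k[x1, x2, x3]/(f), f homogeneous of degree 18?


e(R)=deg(f)=18, dim(R)=3-1=2
e*dim=18*2=36


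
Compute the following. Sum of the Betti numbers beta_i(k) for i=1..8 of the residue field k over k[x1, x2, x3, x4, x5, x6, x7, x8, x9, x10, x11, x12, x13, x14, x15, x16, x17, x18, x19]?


Koszul resolution: beta_i(k)=C(n,i), n=19
C(19,1)=19, C(19,2)=171, C(19,3)=969, C(19,4)=3876, C(19,5)=11628, C(19,6)=27132, C(19,7)=50388, C(19,8)=75582
Sum=169765


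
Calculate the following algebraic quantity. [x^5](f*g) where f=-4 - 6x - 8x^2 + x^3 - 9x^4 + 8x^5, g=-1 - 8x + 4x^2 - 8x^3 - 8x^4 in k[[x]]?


[x^5] = sum a_i*b_j, i+j=5
  -6*-8=48
  -8*-8=64
  1*4=4
  -9*-8=72
  8*-1=-8
Sum=180


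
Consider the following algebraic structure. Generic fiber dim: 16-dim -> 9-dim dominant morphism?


dim(fiber)=dim(X)-dim(Y)=16-9=7


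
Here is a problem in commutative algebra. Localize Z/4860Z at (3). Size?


3-primary part: 4860=3^5*20
Size=3^5=243


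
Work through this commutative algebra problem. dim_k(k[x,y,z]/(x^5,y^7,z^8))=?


Basis: x^iy^jz^k, i<5,j<7,k<8
5*7*8=280


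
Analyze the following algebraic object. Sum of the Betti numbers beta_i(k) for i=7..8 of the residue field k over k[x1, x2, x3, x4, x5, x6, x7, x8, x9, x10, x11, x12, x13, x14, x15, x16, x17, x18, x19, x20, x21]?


Koszul resolution: beta_i(k)=C(n,i), n=21
C(21,7)=116280, C(21,8)=203490
Sum=319770


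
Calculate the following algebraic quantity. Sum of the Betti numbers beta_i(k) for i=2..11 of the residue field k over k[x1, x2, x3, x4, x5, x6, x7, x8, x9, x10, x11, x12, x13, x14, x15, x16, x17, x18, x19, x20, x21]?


Koszul resolution: beta_i(k)=C(n,i), n=21
C(21,2)=210, C(21,3)=1330, C(21,4)=5985, C(21,5)=20349, C(21,6)=54264, C(21,7)=116280, C(21,8)=203490, C(21,9)=293930, C(21,10)=352716, C(21,11)=352716
Sum=1401270


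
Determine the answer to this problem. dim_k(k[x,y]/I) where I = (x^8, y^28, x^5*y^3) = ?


k[x,y]/I, I = (x^8, y^28, x^5*y^3)
Rect: 8x28=224. Corner: (8-5)x(28-3)=75.
dim = 224-75 = 149


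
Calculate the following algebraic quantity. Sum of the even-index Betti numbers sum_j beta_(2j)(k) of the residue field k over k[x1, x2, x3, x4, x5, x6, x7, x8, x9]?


Koszul resolution: beta_i(k)=C(n,i), n=9
sum_even C(9,i) = 2^(n-1) = 2^8 = 256


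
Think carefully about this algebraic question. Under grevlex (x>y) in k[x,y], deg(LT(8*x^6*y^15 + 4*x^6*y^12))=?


LT: 8*x^6*y^15
deg_x=6, deg_y=15
Total=6+15=21


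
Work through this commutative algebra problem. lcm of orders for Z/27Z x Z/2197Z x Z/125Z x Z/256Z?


Exponent = lcm of the cyclic orders; pairwise coprime => product.
3^3*13^3*5^3*2^8=27*2197*125*256=1898208000


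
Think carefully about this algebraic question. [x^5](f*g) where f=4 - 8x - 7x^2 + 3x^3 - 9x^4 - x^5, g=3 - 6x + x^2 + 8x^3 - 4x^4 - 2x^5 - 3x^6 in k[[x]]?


[x^5] = sum a_i*b_j, i+j=5
  4*-2=-8
  -8*-4=32
  -7*8=-56
  3*1=3
  -9*-6=54
  -1*3=-3
Sum=22


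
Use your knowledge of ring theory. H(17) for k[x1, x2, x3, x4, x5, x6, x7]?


C(d+n-1,n-1)=C(23,6)=100947


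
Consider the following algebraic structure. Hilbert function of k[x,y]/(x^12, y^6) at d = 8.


k[x,y], I = (x^12, y^6), d = 8
Need i < 12 and d-i < 6.
Range: 3 <= i <= 8.
H(8) = 6


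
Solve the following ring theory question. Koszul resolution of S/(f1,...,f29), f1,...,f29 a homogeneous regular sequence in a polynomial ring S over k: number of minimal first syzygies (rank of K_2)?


Regular sequence => Koszul complex is the minimal free resolution.
Syz_1 minimally generated by Koszul relations f_i*e_j - f_j*e_i (i<j): mu(Syz_1) = beta_2 = C(m,2) = m(m-1)/2
m=29
29*28/2 = 406


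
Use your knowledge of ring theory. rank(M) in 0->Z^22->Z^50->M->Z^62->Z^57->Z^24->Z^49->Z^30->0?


Alt sum=0:
(-1)^0*22 + (-1)^1*50 + (-1)^2*? + (-1)^3*62 + (-1)^4*57 + (-1)^5*24 + (-1)^6*49 + (-1)^7*30=0
rank(M)=38


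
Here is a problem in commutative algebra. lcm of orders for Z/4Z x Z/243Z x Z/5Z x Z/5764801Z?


Exponent = lcm of the cyclic orders; pairwise coprime => product.
2^2*3^5*5^1*7^8=4*243*5*5764801=28016932860


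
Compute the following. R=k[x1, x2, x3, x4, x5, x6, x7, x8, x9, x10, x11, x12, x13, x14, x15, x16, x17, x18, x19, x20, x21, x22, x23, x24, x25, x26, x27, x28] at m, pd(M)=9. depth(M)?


pd+depth=depth(R)=28
depth=28-9=19


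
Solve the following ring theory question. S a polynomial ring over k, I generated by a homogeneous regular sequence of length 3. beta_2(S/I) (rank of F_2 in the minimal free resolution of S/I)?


Regular sequence => Koszul complex is the minimal free resolution.
Syz_1 minimally generated by Koszul relations f_i*e_j - f_j*e_i (i<j): mu(Syz_1) = beta_2 = C(m,2) = m(m-1)/2
m=3
3*2/2 = 3


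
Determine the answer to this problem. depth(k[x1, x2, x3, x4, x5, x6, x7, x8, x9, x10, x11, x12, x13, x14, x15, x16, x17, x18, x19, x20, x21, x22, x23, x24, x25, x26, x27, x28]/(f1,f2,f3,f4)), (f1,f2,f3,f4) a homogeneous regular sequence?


depth(R)=28
depth(R/I)=28-4=24


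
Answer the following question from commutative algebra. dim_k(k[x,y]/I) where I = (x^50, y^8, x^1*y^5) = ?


k[x,y]/I, I = (x^50, y^8, x^1*y^5)
Rect: 50x8=400. Corner: (50-1)x(8-5)=147.
dim = 400-147 = 253


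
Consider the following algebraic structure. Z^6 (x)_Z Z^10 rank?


rank(M(x)N) = rank(M)*rank(N)
6*10 = 60


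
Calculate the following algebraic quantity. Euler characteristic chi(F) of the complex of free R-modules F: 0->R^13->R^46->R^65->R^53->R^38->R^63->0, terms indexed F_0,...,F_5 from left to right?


chi = sum (-1)^i * rank:
(-1)^0*13=13
(-1)^1*46=-46
(-1)^2*65=65
(-1)^3*53=-53
(-1)^4*38=38
(-1)^5*63=-63
chi=-46


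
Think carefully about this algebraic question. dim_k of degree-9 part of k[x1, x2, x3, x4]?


C(d+n-1,n-1)=C(12,3)=220


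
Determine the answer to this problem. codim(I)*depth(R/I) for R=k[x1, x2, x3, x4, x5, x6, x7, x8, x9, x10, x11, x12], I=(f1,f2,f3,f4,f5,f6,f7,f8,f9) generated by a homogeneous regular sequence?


codim=9, depth=dim(R/I)=12-9=3
Product=9*3=27


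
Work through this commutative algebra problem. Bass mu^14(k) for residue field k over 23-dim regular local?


C(n,i)=C(23,14)=817190


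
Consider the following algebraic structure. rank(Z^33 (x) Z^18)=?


rank(M(x)N) = rank(M)*rank(N)
33*18 = 594


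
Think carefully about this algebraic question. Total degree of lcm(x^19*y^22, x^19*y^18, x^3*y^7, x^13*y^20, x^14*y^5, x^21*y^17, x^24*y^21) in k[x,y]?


lcm = componentwise max:
x: max(19,19,3,13,14,21,24)=24
y: max(22,18,7,20,5,17,21)=22
Total=24+22=46


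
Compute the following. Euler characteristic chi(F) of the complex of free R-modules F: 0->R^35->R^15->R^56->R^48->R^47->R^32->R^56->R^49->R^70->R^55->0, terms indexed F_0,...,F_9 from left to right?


chi = sum (-1)^i * rank:
(-1)^0*35=35
(-1)^1*15=-15
(-1)^2*56=56
(-1)^3*48=-48
(-1)^4*47=47
(-1)^5*32=-32
(-1)^6*56=56
(-1)^7*49=-49
(-1)^8*70=70
(-1)^9*55=-55
chi=65


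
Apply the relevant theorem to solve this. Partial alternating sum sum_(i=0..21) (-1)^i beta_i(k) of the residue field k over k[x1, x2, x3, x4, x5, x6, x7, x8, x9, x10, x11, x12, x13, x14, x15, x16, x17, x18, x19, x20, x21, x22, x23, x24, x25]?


Koszul resolution: beta_i(k)=C(n,i), n=25
sum_(i=0..p) (-1)^i C(n,i) = (-1)^p C(n-1,p)
(-1)^21*C(24,21) = (-1)^21*2024 = -2024


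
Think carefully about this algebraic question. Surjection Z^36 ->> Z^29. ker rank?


rank(ker) = 36-29 = 7


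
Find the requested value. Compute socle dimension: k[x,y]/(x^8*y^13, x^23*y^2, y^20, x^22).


Socle = ann(m) = span of standard monomials u with x*u, y*u in I (staircase corners).
Redundant generators: x^23*y^2
Minimal generators: x^22, x^8*y^13, y^20
Corners: x^7y^19, x^21y^12
Socle dim=2


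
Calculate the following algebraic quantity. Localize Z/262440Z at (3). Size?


3-primary part: 262440=3^8*40
Size=3^8=6561


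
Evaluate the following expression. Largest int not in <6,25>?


gcd(6,25)=1 => F=ab-a-b=6*25-6-25=150-31=119


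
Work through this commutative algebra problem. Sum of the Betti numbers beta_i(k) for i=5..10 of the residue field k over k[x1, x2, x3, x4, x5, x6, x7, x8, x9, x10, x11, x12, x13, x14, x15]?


Koszul resolution: beta_i(k)=C(n,i), n=15
C(15,5)=3003, C(15,6)=5005, C(15,7)=6435, C(15,8)=6435, C(15,9)=5005, C(15,10)=3003
Sum=28886


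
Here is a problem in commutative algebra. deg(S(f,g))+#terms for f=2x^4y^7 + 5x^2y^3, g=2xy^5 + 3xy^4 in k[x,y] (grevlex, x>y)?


LT(f)=2x^4y^7, LT(g)=2xy^5
lcm(LM)=x^4y^7
S(f,g) (scaled by 4 to clear denominators) = 2*f - 2x^3y^2*g = -6x^4y^6 + 10x^2y^3
2 terms, deg 10.
10+2=12


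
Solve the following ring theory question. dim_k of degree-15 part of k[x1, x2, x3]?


C(d+n-1,n-1)=C(17,2)=136


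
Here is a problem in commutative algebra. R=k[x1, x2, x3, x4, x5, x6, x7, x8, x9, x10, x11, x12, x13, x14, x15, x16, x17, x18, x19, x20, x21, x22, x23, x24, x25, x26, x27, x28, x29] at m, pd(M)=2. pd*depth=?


pd+depth=29
depth=29-2=27
pd*depth=2*27=54


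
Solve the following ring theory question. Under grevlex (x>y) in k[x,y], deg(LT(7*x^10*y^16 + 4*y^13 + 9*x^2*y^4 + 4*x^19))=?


LT: 7*x^10*y^16
deg_x=10, deg_y=16
Total=10+16=26


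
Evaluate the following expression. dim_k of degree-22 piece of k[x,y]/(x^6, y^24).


k[x,y], I = (x^6, y^24), d = 22
Need i < 6 and d-i < 24.
Range: 0 <= i <= 5.
H(22) = 6


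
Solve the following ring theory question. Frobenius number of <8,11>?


gcd(8,11)=1 => F=ab-a-b=8*11-8-11=88-19=69


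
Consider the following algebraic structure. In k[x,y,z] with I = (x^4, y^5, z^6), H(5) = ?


Need i<4, j<5, k<6 with i+j+k=5.
For each i, j ranges over max(0,5-i-5)..min(4,5-i):
  i=0: j in [0,4] -> 5
  i=1: j in [0,4] -> 5
  i=2: j in [0,3] -> 4
  i=3: j in [0,2] -> 3
H(5) = 5+5+4+3 = 17


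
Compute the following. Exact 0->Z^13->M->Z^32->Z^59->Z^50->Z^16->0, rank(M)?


Alt sum=0:
(-1)^0*13 + (-1)^1*? + (-1)^2*32 + (-1)^3*59 + (-1)^4*50 + (-1)^5*16=0
rank(M)=20


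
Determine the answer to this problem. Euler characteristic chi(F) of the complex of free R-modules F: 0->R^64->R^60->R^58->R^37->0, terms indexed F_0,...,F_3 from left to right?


chi = sum (-1)^i * rank:
(-1)^0*64=64
(-1)^1*60=-60
(-1)^2*58=58
(-1)^3*37=-37
chi=25


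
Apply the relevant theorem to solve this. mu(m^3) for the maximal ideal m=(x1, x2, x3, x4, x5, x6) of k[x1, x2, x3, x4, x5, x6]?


Graded Nakayama: mu(m^d) = dim_k (m^d/m^(d+1)) = #degree-3 monomials in 6 vars
C(n+d-1,d)=C(8,3)=56


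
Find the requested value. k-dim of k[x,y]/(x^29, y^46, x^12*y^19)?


k[x,y]/I, I = (x^29, y^46, x^12*y^19)
Rect: 29x46=1334. Corner: (29-12)x(46-19)=459.
dim = 1334-459 = 875


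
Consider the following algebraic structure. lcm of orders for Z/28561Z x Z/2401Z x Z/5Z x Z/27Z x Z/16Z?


Exponent = lcm of the cyclic orders; pairwise coprime => product.
13^4*7^4*5^1*3^3*2^4=28561*2401*5*27*16=148121915760


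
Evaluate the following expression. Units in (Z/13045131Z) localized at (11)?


Local ring = Z/161051Z.
phi(161051) = 11^4*(11-1) = 146410


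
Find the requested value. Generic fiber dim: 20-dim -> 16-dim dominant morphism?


dim(fiber)=dim(X)-dim(Y)=20-16=4


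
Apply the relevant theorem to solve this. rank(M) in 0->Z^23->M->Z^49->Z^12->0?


Alt sum=0:
(-1)^0*23 + (-1)^1*? + (-1)^2*49 + (-1)^3*12=0
rank(M)=60


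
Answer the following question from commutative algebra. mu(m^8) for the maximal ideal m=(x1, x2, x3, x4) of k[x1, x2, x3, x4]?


Graded Nakayama: mu(m^d) = dim_k (m^d/m^(d+1)) = #degree-8 monomials in 4 vars
C(n+d-1,d)=C(11,8)=165


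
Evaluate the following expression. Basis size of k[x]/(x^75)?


Basis: 1,x,...,x^74
dim=75


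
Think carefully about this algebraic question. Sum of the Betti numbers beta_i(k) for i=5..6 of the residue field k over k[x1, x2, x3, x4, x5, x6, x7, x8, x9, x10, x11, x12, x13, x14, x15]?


Koszul resolution: beta_i(k)=C(n,i), n=15
C(15,5)=3003, C(15,6)=5005
Sum=8008


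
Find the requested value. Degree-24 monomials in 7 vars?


C(d+n-1,n-1)=C(30,6)=593775


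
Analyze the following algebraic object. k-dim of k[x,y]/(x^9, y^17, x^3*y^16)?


k[x,y]/I, I = (x^9, y^17, x^3*y^16)
Rect: 9x17=153. Corner: (9-3)x(17-16)=6.
dim = 153-6 = 147


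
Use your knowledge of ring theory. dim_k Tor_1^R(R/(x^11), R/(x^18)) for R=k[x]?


Tor_1(R/I,R/J)=(I cap J)/IJ=(x^18)/(x^29)
dim=29-18=min(11,18)=11


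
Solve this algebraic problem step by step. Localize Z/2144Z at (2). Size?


2-primary part: 2144=2^5*67
Size=2^5=32


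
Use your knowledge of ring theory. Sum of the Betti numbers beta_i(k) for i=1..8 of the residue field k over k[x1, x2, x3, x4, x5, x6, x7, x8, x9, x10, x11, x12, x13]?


Koszul resolution: beta_i(k)=C(n,i), n=13
C(13,1)=13, C(13,2)=78, C(13,3)=286, C(13,4)=715, C(13,5)=1287, C(13,6)=1716, C(13,7)=1716, C(13,8)=1287
Sum=7098


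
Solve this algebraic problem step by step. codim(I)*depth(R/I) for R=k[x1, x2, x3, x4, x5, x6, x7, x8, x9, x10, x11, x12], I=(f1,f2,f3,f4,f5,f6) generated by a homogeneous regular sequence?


codim=6, depth=dim(R/I)=12-6=6
Product=6*6=36


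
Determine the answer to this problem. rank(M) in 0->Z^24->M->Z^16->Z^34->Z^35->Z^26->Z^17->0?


Alt sum=0:
(-1)^0*24 + (-1)^1*? + (-1)^2*16 + (-1)^3*34 + (-1)^4*35 + (-1)^5*26 + (-1)^6*17=0
rank(M)=32


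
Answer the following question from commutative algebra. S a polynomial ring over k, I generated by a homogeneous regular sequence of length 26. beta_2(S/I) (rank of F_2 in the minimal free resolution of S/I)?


Regular sequence => Koszul complex is the minimal free resolution.
Syz_1 minimally generated by Koszul relations f_i*e_j - f_j*e_i (i<j): mu(Syz_1) = beta_2 = C(m,2) = m(m-1)/2
m=26
26*25/2 = 325


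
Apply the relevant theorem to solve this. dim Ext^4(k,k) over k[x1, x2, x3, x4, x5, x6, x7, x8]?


C(n,i)=C(8,4)=70


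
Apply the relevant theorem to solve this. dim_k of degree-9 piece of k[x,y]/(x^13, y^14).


k[x,y], I = (x^13, y^14), d = 9
Need i < 13 and d-i < 14.
Range: 0 <= i <= 9.
H(9) = 10


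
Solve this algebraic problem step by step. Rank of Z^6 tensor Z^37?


rank(M(x)N) = rank(M)*rank(N)
6*37 = 222


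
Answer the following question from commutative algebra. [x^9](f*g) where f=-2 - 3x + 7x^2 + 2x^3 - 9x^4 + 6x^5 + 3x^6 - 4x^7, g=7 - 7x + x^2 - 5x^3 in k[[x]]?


[x^9] = sum a_i*b_j, i+j=9
  3*-5=-15
  -4*1=-4
Sum=-19


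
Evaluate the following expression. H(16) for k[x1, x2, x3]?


C(d+n-1,n-1)=C(18,2)=153


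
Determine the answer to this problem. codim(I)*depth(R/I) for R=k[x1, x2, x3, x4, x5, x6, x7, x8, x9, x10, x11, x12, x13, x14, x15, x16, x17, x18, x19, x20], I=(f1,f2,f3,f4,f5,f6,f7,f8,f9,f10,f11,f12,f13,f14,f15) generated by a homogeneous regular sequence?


codim=15, depth=dim(R/I)=20-15=5
Product=15*5=75


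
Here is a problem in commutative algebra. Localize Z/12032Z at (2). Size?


2-primary part: 12032=2^8*47
Size=2^8=256


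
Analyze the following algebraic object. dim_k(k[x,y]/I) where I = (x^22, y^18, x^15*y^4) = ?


k[x,y]/I, I = (x^22, y^18, x^15*y^4)
Rect: 22x18=396. Corner: (22-15)x(18-4)=98.
dim = 396-98 = 298


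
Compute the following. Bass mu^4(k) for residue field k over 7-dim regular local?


C(n,i)=C(7,4)=35


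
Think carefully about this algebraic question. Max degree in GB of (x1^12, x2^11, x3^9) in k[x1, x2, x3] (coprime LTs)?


Pure powers, coprime LTs => already GB.
Degrees: 12, 11, 9
Max=12


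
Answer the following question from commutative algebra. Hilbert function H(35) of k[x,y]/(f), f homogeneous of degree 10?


H(t)=d for t>=d-1.
d=10, t=35
H(35)=10


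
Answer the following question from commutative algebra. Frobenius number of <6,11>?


gcd(6,11)=1 => F=ab-a-b=6*11-6-11=66-17=49


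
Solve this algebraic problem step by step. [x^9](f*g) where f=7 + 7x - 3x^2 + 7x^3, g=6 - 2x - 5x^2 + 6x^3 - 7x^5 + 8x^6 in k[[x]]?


[x^9] = sum a_i*b_j, i+j=9
  7*8=56
Sum=56


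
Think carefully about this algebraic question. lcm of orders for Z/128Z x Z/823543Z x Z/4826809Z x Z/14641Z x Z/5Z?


Exponent = lcm of the cyclic orders; pairwise coprime => product.
2^7*7^7*13^6*11^4*5^1=128*823543*4826809*14641*5=37247498261712618880


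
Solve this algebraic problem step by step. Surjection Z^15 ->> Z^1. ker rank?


rank(ker) = 15-1 = 14


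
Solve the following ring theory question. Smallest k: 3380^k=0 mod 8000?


3380^k mod 8000:
k=1: 3380
k=2: 400
k=3: 0
First zero at k = 3


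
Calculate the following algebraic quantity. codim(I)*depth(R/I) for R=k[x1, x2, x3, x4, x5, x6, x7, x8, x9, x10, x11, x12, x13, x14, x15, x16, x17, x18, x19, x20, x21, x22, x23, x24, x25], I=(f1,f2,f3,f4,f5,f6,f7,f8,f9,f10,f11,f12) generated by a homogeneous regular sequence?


codim=12, depth=dim(R/I)=25-12=13
Product=12*13=156


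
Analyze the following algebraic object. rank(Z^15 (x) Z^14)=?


rank(M(x)N) = rank(M)*rank(N)
15*14 = 210


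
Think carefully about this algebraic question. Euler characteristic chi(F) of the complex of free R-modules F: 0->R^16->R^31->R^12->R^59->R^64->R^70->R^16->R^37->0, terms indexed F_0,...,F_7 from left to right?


chi = sum (-1)^i * rank:
(-1)^0*16=16
(-1)^1*31=-31
(-1)^2*12=12
(-1)^3*59=-59
(-1)^4*64=64
(-1)^5*70=-70
(-1)^6*16=16
(-1)^7*37=-37
chi=-89


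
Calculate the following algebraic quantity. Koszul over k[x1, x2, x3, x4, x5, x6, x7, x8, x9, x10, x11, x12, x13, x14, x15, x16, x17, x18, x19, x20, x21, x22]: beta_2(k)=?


C(n,i)=C(22,2)=231


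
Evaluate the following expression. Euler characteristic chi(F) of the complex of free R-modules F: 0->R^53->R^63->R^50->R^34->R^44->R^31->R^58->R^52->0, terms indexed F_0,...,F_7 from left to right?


chi = sum (-1)^i * rank:
(-1)^0*53=53
(-1)^1*63=-63
(-1)^2*50=50
(-1)^3*34=-34
(-1)^4*44=44
(-1)^5*31=-31
(-1)^6*58=58
(-1)^7*52=-52
chi=25


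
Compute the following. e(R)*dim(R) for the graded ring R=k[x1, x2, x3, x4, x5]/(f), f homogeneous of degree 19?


e(R)=deg(f)=19, dim(R)=5-1=4
e*dim=19*4=76


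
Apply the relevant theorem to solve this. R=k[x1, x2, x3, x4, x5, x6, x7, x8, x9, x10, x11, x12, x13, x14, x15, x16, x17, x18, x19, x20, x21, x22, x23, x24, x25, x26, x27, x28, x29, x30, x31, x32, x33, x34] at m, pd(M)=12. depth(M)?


pd+depth=depth(R)=34
depth=34-12=22


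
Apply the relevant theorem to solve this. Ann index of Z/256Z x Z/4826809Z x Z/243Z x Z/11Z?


Exponent = lcm of the cyclic orders; pairwise coprime => product.
2^8*13^6*3^5*11^1=256*4826809*243*11=3302927476992


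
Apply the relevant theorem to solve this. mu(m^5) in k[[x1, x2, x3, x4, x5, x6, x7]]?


C(n+d-1,d)=C(11,5)=462


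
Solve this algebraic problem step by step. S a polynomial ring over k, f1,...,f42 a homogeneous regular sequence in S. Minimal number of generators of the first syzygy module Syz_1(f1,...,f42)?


Regular sequence => Koszul complex is the minimal free resolution.
Syz_1 minimally generated by Koszul relations f_i*e_j - f_j*e_i (i<j): mu(Syz_1) = beta_2 = C(m,2) = m(m-1)/2
m=42
42*41/2 = 861


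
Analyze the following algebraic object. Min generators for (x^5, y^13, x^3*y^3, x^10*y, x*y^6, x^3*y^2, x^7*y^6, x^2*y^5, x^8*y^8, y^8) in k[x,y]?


Remove redundant (divisible by others).
x^3*y^3 redundant.
x^8*y^8 redundant.
x^7*y^6 redundant.
x^10*y redundant.
y^13 redundant.
Min: x^5, x^3*y^2, x^2*y^5, x*y^6, y^8
Count=5


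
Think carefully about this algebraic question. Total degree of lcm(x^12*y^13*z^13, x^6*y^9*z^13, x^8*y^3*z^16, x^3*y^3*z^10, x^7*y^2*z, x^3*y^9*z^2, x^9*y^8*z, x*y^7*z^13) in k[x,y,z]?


lcm = componentwise max:
x: max(12,6,8,3,7,3,9,1)=12
y: max(13,9,3,3,2,9,8,7)=13
z: max(13,13,16,10,1,2,1,13)=16
Total=12+13+16=41


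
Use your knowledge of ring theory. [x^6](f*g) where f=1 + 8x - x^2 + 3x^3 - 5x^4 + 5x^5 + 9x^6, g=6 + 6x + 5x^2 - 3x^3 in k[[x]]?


[x^6] = sum a_i*b_j, i+j=6
  3*-3=-9
  -5*5=-25
  5*6=30
  9*6=54
Sum=50


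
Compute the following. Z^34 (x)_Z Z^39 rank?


rank(M(x)N) = rank(M)*rank(N)
34*39 = 1326


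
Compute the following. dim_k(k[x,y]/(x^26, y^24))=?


Basis: x^i*y^j, i<26, j<24
26*24=624


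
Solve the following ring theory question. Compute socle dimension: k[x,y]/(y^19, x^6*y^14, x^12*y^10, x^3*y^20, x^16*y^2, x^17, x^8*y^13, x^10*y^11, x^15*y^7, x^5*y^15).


Socle = ann(m) = span of standard monomials u with x*u, y*u in I (staircase corners).
Redundant generators: x^3*y^20
Minimal generators: x^17, x^16*y^2, x^15*y^7, x^12*y^10, x^10*y^11, x^8*y^13, x^6*y^14, x^5*y^15, y^19
Corners: x^4y^18, x^5y^14, x^7y^13, x^9y^12, x^11y^10, x^14y^9, x^15y^6, x^16y
Socle dim=8


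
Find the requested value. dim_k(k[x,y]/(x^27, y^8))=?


Basis: x^i*y^j, i<27, j<8
27*8=216


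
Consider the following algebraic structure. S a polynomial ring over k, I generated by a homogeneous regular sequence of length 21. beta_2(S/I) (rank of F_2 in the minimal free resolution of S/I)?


Regular sequence => Koszul complex is the minimal free resolution.
Syz_1 minimally generated by Koszul relations f_i*e_j - f_j*e_i (i<j): mu(Syz_1) = beta_2 = C(m,2) = m(m-1)/2
m=21
21*20/2 = 210


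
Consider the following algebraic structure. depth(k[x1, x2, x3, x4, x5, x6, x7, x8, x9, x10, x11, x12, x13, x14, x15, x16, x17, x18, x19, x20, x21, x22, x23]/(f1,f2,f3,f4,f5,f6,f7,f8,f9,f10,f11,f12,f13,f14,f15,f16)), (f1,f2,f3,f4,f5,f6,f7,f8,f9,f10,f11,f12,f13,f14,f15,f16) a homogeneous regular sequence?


depth(R)=23
depth(R/I)=23-16=7


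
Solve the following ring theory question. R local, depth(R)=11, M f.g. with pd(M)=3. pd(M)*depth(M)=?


pd+depth=11
depth=11-3=8
pd*depth=3*8=24


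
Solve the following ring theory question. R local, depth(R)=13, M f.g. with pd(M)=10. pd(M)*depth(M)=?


pd+depth=13
depth=13-10=3
pd*depth=10*3=30


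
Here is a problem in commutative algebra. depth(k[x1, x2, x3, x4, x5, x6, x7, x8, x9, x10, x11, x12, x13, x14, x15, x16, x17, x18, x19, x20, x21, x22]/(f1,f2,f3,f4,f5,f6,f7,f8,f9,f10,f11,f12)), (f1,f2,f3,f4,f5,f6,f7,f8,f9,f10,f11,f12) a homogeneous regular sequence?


depth(R)=22
depth(R/I)=22-12=10


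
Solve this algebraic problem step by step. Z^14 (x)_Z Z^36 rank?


rank(M(x)N) = rank(M)*rank(N)
14*36 = 504


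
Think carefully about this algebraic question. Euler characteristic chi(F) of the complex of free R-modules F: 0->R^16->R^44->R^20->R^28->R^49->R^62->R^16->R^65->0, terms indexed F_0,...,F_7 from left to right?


chi = sum (-1)^i * rank:
(-1)^0*16=16
(-1)^1*44=-44
(-1)^2*20=20
(-1)^3*28=-28
(-1)^4*49=49
(-1)^5*62=-62
(-1)^6*16=16
(-1)^7*65=-65
chi=-98


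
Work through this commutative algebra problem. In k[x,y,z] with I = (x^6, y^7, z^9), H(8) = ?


Need i<6, j<7, k<9 with i+j+k=8.
For each i, j ranges over max(0,8-i-8)..min(6,8-i):
  i=0: j in [0,6] -> 7
  i=1: j in [0,6] -> 7
  i=2: j in [0,6] -> 7
  i=3: j in [0,5] -> 6
  i=4: j in [0,4] -> 5
  i=5: j in [0,3] -> 4
H(8) = 7+7+7+6+5+4 = 36


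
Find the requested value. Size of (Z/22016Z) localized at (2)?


2-primary part: 22016=2^9*43
Size=2^9=512


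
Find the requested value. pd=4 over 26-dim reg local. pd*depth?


pd+depth=26
depth=26-4=22
pd*depth=4*22=88


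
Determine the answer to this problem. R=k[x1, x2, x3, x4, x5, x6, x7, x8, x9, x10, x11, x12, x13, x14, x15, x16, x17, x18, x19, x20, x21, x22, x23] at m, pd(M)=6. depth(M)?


pd+depth=depth(R)=23
depth=23-6=17


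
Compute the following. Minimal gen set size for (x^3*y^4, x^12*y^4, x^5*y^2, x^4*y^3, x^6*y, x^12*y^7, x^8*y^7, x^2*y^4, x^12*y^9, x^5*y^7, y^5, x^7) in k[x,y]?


Remove redundant (divisible by others).
x^12*y^7 redundant.
x^8*y^7 redundant.
x^5*y^7 redundant.
x^12*y^9 redundant.
x^12*y^4 redundant.
x^3*y^4 redundant.
Min: x^7, x^6*y, x^5*y^2, x^4*y^3, x^2*y^4, y^5
Count=6


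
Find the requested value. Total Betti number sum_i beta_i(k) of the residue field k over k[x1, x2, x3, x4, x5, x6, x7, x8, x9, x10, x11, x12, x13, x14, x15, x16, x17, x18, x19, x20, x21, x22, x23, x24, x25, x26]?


Koszul resolution: beta_i(k)=C(n,i), n=26
sum_i C(26,i) = 2^26 = 67108864


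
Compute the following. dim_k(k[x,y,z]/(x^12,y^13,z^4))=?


Basis: x^iy^jz^k, i<12,j<13,k<4
12*13*4=624


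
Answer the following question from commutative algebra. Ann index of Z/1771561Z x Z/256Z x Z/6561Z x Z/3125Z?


Exponent = lcm of the cyclic orders; pairwise coprime => product.
11^6*2^8*3^8*5^5=1771561*256*6561*3125=9298569376800000
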